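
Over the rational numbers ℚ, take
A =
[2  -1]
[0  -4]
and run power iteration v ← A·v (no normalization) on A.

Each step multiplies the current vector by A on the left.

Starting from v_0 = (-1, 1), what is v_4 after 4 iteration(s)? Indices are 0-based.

v_4 = (24, 256)

v_0 = (-1, 1).
v_1 = A·v_0 = (-3, -4).
v_2 = A·v_1 = (-2, 16).
v_3 = A·v_2 = (-20, -64).
v_4 = A·v_3 = (24, 256).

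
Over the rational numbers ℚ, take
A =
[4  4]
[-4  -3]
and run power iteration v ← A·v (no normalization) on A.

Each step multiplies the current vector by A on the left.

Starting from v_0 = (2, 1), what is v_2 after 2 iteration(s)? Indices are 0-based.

v_2 = (4, -15)

v_0 = (2, 1).
v_1 = A·v_0 = (12, -11).
v_2 = A·v_1 = (4, -15).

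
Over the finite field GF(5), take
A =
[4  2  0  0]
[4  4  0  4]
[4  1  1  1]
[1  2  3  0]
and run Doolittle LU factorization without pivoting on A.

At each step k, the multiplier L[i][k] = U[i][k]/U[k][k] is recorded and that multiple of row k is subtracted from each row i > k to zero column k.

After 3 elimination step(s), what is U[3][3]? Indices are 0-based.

Step 1: pivot at (0,0) is 4.
  row1 ← row1 − (1)·row0  ⇒  L[1][0]=1, U row1=(0, 2, 0, 4)
  row2 ← row2 − (1)·row0  ⇒  L[2][0]=1, U row2=(0, 4, 1, 1)
  row3 ← row3 − (4)·row0  ⇒  L[3][0]=4, U row3=(0, 4, 3, 0)
Step 2: pivot at (1,1) is 2.
  row2 ← row2 − (2)·row1  ⇒  L[2][1]=2, U row2=(0, 0, 1, 3)
  row3 ← row3 − (2)·row1  ⇒  L[3][1]=2, U row3=(0, 0, 3, 2)
Step 3: pivot at (2,2) is 1.
  row3 ← row3 − (3)·row2  ⇒  L[3][2]=3, U row3=(0, 0, 0, 3)

U[3][3] = 3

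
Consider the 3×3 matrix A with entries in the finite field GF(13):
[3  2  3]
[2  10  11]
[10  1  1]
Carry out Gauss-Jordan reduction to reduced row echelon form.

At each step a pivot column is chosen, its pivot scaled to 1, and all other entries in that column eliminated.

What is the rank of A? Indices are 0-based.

rank = 3

pivot(0,0)=3: scale R0 → (1, 5, 1)
  clear (1,0): R1 −= (2)R0 → (0, 0, 9)
  clear (2,0): R2 −= (10)R0 → (0, 3, 4)
pivot(1,1): swap R1↔R2
pivot(1,1)=3: scale R1 → (0, 1, 10)
  clear (0,1): R0 −= (5)R1 → (1, 0, 3)
pivot(2,2)=9: scale R2 → (0, 0, 1)
  clear (0,2): R0 −= (3)R2 → (1, 0, 0)
  clear (1,2): R1 −= (10)R2 → (0, 1, 0)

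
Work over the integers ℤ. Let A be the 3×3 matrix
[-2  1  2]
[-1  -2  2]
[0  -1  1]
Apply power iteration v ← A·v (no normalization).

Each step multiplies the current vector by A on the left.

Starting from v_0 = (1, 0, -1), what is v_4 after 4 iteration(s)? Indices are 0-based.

v_4 = (-39, 12, 9)

v_0 = (1, 0, -1).
v_1 = A·v_0 = (-4, -3, -1).
v_2 = A·v_1 = (3, 8, 2).
v_3 = A·v_2 = (6, -15, -6).
v_4 = A·v_3 = (-39, 12, 9).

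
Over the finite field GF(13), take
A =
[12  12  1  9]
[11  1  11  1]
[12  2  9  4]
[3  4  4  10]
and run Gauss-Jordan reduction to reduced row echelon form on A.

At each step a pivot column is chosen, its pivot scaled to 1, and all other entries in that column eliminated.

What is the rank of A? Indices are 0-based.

rank = 4

step 1: normalize row 0 (÷12) = (1, 1, 12, 4)
  row 1: subtract 11×row0 = (0, 3, 9, 9)
  row 2: subtract 12×row0 = (0, 3, 8, 8)
  row 3: subtract 3×row0 = (0, 1, 7, 11)
step 2: normalize row 1 (÷3) = (0, 1, 3, 3)
  row 0: subtract 1×row1 = (1, 0, 9, 1)
  row 2: subtract 3×row1 = (0, 0, 12, 12)
  row 3: subtract 1×row1 = (0, 0, 4, 8)
step 3: normalize row 2 (÷12) = (0, 0, 1, 1)
  row 0: subtract 9×row2 = (1, 0, 0, 5)
  row 1: subtract 3×row2 = (0, 1, 0, 0)
  row 3: subtract 4×row2 = (0, 0, 0, 4)
step 4: normalize row 3 (÷4) = (0, 0, 0, 1)
  row 0: subtract 5×row3 = (1, 0, 0, 0)
  row 2: subtract 1×row3 = (0, 0, 1, 0)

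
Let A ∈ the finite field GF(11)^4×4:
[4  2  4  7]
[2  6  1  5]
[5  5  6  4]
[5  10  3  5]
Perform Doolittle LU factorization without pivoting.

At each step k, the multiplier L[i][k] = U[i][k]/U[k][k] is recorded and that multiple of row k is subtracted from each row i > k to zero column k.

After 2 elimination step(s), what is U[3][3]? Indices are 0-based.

Step 1: pivot at (0,0) is 4.
  row1 ← row1 − (6)·row0  ⇒  L[1][0]=6, U row1=(0, 5, 10, 7)
  row2 ← row2 − (4)·row0  ⇒  L[2][0]=4, U row2=(0, 8, 1, 9)
  row3 ← row3 − (4)·row0  ⇒  L[3][0]=4, U row3=(0, 2, 9, 10)
Step 2: pivot at (1,1) is 5.
  row2 ← row2 − (6)·row1  ⇒  L[2][1]=6, U row2=(0, 0, 7, 0)
  row3 ← row3 − (7)·row1  ⇒  L[3][1]=7, U row3=(0, 0, 5, 5)

U[3][3] = 5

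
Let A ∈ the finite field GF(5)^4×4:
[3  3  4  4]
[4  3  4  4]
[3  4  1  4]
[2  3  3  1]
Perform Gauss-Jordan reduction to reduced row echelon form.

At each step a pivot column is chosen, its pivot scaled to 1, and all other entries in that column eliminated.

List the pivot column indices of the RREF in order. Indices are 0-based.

pivot columns: 0, 1, 2

pivot(0,0)=3: scale R0 → (1, 1, 3, 3)
  clear (1,0): R1 −= (4)R0 → (0, 4, 2, 2)
  clear (2,0): R2 −= (3)R0 → (0, 1, 2, 0)
  clear (3,0): R3 −= (2)R0 → (0, 1, 2, 0)
pivot(1,1)=4: scale R1 → (0, 1, 3, 3)
  clear (0,1): R0 −= (1)R1 → (1, 0, 0, 0)
  clear (2,1): R2 −= (1)R1 → (0, 0, 4, 2)
  clear (3,1): R3 −= (1)R1 → (0, 0, 4, 2)
pivot(2,2)=4: scale R2 → (0, 0, 1, 3)
  clear (1,2): R1 −= (3)R2 → (0, 1, 0, 4)
  clear (3,2): R3 −= (4)R2 → (0, 0, 0, 0)
col 3: no nonzero at/below row 3; advance.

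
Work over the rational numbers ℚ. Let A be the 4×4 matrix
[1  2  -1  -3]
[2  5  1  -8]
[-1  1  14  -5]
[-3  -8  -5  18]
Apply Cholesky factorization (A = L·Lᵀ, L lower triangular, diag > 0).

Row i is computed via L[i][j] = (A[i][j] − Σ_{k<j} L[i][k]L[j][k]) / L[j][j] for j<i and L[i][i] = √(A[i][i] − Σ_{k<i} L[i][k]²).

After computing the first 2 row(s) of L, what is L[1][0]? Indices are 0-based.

L[1][0] = 2

Step 1: L[0][0] = √(1) = 1.
  L[1][0] = (2) / L[0][0] = 2.
Step 2: L[1][1] = √(1) = 1.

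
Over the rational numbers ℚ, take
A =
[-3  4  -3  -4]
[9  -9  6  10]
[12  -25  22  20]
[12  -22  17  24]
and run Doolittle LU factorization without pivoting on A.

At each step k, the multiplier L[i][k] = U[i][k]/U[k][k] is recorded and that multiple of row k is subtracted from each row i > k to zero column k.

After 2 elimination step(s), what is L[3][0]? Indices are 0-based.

k=0: U[0][0]=-3
  eliminate (1,0): mult=-3, new row 1: (0, 3, -3, -2); set L[1][0]=-3
  eliminate (2,0): mult=-4, new row 2: (0, -9, 10, 4); set L[2][0]=-4
  eliminate (3,0): mult=-4, new row 3: (0, -6, 5, 8); set L[3][0]=-4
k=1: U[1][1]=3
  eliminate (2,1): mult=-3, new row 2: (0, 0, 1, -2); set L[2][1]=-3
  eliminate (3,1): mult=-2, new row 3: (0, 0, -1, 4); set L[3][1]=-2

L[3][0] = -4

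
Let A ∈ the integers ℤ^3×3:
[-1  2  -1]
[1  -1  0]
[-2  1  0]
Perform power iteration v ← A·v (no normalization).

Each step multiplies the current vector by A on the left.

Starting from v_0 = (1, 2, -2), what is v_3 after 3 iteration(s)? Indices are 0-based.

v_0 = (1, 2, -2).
v_1 = A·v_0 = (5, -1, 0).
v_2 = A·v_1 = (-7, 6, -11).
v_3 = A·v_2 = (30, -13, 20).

v_3 = (30, -13, 20)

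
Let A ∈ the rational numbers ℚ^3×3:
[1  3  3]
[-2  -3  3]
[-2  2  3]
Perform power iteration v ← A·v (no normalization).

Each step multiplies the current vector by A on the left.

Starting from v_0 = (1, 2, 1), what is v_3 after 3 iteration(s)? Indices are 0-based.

v_0 = (1, 2, 1).
v_1 = A·v_0 = (10, -5, 5).
v_2 = A·v_1 = (10, 10, -15).
v_3 = A·v_2 = (-5, -95, -45).

v_3 = (-5, -95, -45)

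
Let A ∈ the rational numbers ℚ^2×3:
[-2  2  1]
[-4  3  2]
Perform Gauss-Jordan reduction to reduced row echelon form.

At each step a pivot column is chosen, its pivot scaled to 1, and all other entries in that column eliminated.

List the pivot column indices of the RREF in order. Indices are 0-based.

pivot columns: 0, 1

pivot(0,0)=-2: scale R0 → (1, -1, -1/2)
  clear (1,0): R1 −= (-4)R0 → (0, -1, 0)
pivot(1,1)=-1: scale R1 → (0, 1, 0)
  clear (0,1): R0 −= (-1)R1 → (1, 0, -1/2)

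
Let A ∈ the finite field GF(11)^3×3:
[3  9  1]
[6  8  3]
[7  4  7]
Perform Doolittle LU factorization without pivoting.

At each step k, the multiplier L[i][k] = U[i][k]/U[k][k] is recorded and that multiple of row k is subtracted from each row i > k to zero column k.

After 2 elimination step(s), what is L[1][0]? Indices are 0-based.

k=0: U[0][0]=3
  eliminate (1,0): mult=2, new row 1: (0, 1, 1); set L[1][0]=2
  eliminate (2,0): mult=6, new row 2: (0, 5, 1); set L[2][0]=6
k=1: U[1][1]=1
  eliminate (2,1): mult=5, new row 2: (0, 0, 7); set L[2][1]=5

L[1][0] = 2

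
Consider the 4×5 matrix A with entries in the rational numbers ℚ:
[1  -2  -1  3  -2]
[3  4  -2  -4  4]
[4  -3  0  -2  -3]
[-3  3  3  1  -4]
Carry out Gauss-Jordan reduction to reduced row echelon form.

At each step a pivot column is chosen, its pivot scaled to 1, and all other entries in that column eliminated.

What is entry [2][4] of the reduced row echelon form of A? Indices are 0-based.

[1] R0 /= 1  ⇒  (1, -2, -1, 3, -2)
     R1 -= 3·R0  ⇒  (0, 10, 1, -13, 10)
     R2 -= 4·R0  ⇒  (0, 5, 4, -14, 5)
     R3 -= -3·R0  ⇒  (0, -3, 0, 10, -10)
[2] R1 /= 10  ⇒  (0, 1, 1/10, -13/10, 1)
     R0 -= -2·R1  ⇒  (1, 0, -4/5, 2/5, 0)
     R2 -= 5·R1  ⇒  (0, 0, 7/2, -15/2, 0)
     R3 -= -3·R1  ⇒  (0, 0, 3/10, 61/10, -7)
[3] R2 /= 7/2  ⇒  (0, 0, 1, -15/7, 0)
     R0 -= -4/5·R2  ⇒  (1, 0, 0, -46/35, 0)
     R1 -= 1/10·R2  ⇒  (0, 1, 0, -38/35, 1)
     R3 -= 3/10·R2  ⇒  (0, 0, 0, 236/35, -7)
[4] R3 /= 236/35  ⇒  (0, 0, 0, 1, -245/236)
     R0 -= -46/35·R3  ⇒  (1, 0, 0, 0, -161/118)
     R1 -= -38/35·R3  ⇒  (0, 1, 0, 0, -15/118)
     R2 -= -15/7·R3  ⇒  (0, 0, 1, 0, -525/236)

M[2][4] = -525/236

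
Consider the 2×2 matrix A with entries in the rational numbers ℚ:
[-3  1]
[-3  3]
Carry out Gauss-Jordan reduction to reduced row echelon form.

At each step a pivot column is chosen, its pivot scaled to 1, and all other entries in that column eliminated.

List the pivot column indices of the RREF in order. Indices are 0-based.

step 1: normalize row 0 (÷-3) = (1, -1/3)
  row 1: subtract -3×row0 = (0, 2)
step 2: normalize row 1 (÷2) = (0, 1)
  row 0: subtract -1/3×row1 = (1, 0)

pivot columns: 0, 1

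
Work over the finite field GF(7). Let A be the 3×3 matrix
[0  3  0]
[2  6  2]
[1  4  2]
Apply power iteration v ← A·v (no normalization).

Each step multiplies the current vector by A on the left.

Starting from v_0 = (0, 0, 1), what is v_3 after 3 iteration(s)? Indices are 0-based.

v_0 = (0, 0, 1).
v_1 = A·v_0 = (0, 2, 2).
v_2 = A·v_1 = (6, 2, 5).
v_3 = A·v_2 = (6, 6, 3).

v_3 = (6, 6, 3)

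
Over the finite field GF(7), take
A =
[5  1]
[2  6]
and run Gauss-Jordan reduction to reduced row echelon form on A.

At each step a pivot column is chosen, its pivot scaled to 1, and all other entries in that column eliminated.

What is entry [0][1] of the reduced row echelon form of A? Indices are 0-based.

M[0][1] = 3

step 1: normalize row 0 (÷5) = (1, 3)
  row 1: subtract 2×row0 = (0, 0)
skip col 1 (zero from row 1)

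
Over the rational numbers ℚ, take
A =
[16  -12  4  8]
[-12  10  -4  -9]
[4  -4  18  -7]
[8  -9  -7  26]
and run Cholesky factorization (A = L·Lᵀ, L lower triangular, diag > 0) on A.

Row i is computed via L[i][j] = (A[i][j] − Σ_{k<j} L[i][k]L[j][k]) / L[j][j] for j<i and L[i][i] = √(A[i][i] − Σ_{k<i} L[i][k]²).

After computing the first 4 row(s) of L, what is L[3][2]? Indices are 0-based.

L[3][2] = -3

Step 1: L[0][0] = √(16) = 4.
  L[1][0] = (-12) / L[0][0] = -3.
Step 2: L[1][1] = √(1) = 1.
  L[2][0] = (4) / L[0][0] = 1.
  L[2][1] = (-1) / L[1][1] = -1.
Step 3: L[2][2] = √(16) = 4.
  L[3][0] = (8) / L[0][0] = 2.
  L[3][1] = (-3) / L[1][1] = -3.
  L[3][2] = (-12) / L[2][2] = -3.
Step 4: L[3][3] = √(4) = 2.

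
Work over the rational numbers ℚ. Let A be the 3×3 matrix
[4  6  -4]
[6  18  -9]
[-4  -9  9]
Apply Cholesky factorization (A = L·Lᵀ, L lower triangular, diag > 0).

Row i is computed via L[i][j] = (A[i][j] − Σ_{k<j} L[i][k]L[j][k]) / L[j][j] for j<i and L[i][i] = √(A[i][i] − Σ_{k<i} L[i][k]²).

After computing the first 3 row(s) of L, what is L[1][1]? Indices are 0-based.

Step 1: L[0][0] = √(4) = 2.
  L[1][0] = (6) / L[0][0] = 3.
Step 2: L[1][1] = √(9) = 3.
  L[2][0] = (-4) / L[0][0] = -2.
  L[2][1] = (-3) / L[1][1] = -1.
Step 3: L[2][2] = √(4) = 2.

L[1][1] = 3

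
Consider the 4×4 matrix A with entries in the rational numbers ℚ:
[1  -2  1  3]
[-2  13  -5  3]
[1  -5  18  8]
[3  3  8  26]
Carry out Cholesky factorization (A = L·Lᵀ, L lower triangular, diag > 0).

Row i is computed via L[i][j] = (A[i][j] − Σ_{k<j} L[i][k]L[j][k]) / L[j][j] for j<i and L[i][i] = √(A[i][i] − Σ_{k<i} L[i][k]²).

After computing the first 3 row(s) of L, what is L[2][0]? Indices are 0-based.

Step 1: L[0][0] = √(1) = 1.
  L[1][0] = (-2) / L[0][0] = -2.
Step 2: L[1][1] = √(9) = 3.
  L[2][0] = (1) / L[0][0] = 1.
  L[2][1] = (-3) / L[1][1] = -1.
Step 3: L[2][2] = √(16) = 4.

L[2][0] = 1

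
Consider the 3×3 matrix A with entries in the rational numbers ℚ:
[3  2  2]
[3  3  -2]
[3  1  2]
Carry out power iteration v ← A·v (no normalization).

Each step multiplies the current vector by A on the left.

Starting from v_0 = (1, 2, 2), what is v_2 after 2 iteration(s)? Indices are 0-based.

v_2 = (61, 30, 56)

v_0 = (1, 2, 2).
v_1 = A·v_0 = (11, 5, 9).
v_2 = A·v_1 = (61, 30, 56).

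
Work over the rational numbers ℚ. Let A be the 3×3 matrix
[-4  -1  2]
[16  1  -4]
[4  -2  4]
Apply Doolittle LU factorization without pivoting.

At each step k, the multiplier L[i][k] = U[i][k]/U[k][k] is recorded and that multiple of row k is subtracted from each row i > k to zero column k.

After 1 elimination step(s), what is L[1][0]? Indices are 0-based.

[col 0] pivot -4
  R1 -= -4*R0 → (0, -3, 4)  (L[1][0] := -4)
  R2 -= -1*R0 → (0, -3, 6)  (L[2][0] := -1)

L[1][0] = -4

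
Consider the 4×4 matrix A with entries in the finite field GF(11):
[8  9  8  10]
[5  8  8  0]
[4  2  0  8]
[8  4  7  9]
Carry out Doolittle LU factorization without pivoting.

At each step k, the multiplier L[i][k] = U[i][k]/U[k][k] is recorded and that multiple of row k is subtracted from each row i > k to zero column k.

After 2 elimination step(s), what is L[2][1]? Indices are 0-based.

[col 0] pivot 8
  R1 -= 2*R0 → (0, 1, 3, 2)  (L[1][0] := 2)
  R2 -= 6*R0 → (0, 3, 7, 3)  (L[2][0] := 6)
  R3 -= 1*R0 → (0, 6, 10, 10)  (L[3][0] := 1)
[col 1] pivot 1
  R2 -= 3*R1 → (0, 0, 9, 8)  (L[2][1] := 3)
  R3 -= 6*R1 → (0, 0, 3, 9)  (L[3][1] := 6)

L[2][1] = 3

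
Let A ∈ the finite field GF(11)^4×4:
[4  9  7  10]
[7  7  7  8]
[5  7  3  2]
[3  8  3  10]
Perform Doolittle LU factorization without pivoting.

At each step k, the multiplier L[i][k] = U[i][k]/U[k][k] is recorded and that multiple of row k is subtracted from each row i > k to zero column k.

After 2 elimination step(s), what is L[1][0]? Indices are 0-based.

[col 0] pivot 4
  R1 -= 10*R0 → (0, 5, 3, 7)  (L[1][0] := 10)
  R2 -= 4*R0 → (0, 4, 8, 6)  (L[2][0] := 4)
  R3 -= 9*R0 → (0, 4, 6, 8)  (L[3][0] := 9)
[col 1] pivot 5
  R2 -= 3*R1 → (0, 0, 10, 7)  (L[2][1] := 3)
  R3 -= 3*R1 → (0, 0, 8, 9)  (L[3][1] := 3)

L[1][0] = 10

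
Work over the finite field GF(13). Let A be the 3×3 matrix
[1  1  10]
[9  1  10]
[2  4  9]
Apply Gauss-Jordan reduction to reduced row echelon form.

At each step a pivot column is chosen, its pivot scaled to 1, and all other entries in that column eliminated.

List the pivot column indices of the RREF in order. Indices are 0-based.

pivot columns: 0, 1, 2

[1] R0 /= 1  ⇒  (1, 1, 10)
     R1 -= 9·R0  ⇒  (0, 5, 11)
     R2 -= 2·R0  ⇒  (0, 2, 2)
[2] R1 /= 5  ⇒  (0, 1, 10)
     R0 -= 1·R1  ⇒  (1, 0, 0)
     R2 -= 2·R1  ⇒  (0, 0, 8)
[3] R2 /= 8  ⇒  (0, 0, 1)
     R1 -= 10·R2  ⇒  (0, 1, 0)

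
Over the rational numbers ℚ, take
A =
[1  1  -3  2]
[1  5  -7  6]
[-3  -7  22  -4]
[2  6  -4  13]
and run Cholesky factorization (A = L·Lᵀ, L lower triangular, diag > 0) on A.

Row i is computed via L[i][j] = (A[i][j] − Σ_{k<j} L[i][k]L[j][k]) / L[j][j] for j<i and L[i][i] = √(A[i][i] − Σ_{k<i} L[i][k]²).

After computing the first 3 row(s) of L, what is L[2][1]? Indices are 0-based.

L[2][1] = -2

Step 1: L[0][0] = √(1) = 1.
  L[1][0] = (1) / L[0][0] = 1.
Step 2: L[1][1] = √(4) = 2.
  L[2][0] = (-3) / L[0][0] = -3.
  L[2][1] = (-4) / L[1][1] = -2.
Step 3: L[2][2] = √(9) = 3.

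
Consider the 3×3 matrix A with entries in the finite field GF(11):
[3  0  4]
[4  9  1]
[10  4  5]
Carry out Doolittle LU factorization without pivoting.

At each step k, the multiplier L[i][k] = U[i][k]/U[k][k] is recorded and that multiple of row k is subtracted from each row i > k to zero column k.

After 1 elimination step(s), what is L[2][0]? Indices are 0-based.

L[2][0] = 7

Step 1: pivot at (0,0) is 3.
  row1 ← row1 − (5)·row0  ⇒  L[1][0]=5, U row1=(0, 9, 3)
  row2 ← row2 − (7)·row0  ⇒  L[2][0]=7, U row2=(0, 4, 10)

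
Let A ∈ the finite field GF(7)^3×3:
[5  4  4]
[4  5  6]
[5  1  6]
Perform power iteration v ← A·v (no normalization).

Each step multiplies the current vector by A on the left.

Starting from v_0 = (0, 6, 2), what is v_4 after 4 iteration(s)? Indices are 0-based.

v_0 = (0, 6, 2).
v_1 = A·v_0 = (4, 0, 4).
v_2 = A·v_1 = (1, 5, 2).
v_3 = A·v_2 = (5, 6, 1).
v_4 = A·v_3 = (4, 0, 2).

v_4 = (4, 0, 2)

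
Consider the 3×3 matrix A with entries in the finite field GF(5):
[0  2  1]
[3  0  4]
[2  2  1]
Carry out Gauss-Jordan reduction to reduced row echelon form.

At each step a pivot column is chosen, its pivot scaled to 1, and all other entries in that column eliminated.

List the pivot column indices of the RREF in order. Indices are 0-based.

step 1: exchange rows 0,1
step 1: normalize row 0 (÷3) = (1, 0, 3)
  row 2: subtract 2×row0 = (0, 2, 0)
step 2: normalize row 1 (÷2) = (0, 1, 3)
  row 2: subtract 2×row1 = (0, 0, 4)
step 3: normalize row 2 (÷4) = (0, 0, 1)
  row 0: subtract 3×row2 = (1, 0, 0)
  row 1: subtract 3×row2 = (0, 1, 0)

pivot columns: 0, 1, 2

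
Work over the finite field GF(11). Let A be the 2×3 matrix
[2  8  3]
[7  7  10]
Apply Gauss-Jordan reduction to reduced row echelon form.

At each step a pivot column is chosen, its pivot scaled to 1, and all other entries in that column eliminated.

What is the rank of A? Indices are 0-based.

rank = 2

step 1: normalize row 0 (÷2) = (1, 4, 7)
  row 1: subtract 7×row0 = (0, 1, 5)
step 2: normalize row 1 (÷1) = (0, 1, 5)
  row 0: subtract 4×row1 = (1, 0, 9)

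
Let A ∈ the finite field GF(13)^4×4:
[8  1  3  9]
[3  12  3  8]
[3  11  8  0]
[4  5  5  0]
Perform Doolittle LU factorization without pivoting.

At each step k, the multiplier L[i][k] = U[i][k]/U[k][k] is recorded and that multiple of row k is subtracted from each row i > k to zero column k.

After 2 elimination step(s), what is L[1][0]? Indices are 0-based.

L[1][0] = 2

k=0: U[0][0]=8
  eliminate (1,0): mult=2, new row 1: (0, 10, 10, 3); set L[1][0]=2
  eliminate (2,0): mult=2, new row 2: (0, 9, 2, 8); set L[2][0]=2
  eliminate (3,0): mult=7, new row 3: (0, 11, 10, 2); set L[3][0]=7
k=1: U[1][1]=10
  eliminate (2,1): mult=10, new row 2: (0, 0, 6, 4); set L[2][1]=10
  eliminate (3,1): mult=5, new row 3: (0, 0, 12, 0); set L[3][1]=5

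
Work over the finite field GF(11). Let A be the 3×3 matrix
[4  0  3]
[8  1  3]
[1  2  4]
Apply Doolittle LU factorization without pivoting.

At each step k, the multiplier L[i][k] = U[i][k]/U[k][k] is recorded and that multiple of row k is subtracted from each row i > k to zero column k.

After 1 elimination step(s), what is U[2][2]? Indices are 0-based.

U[2][2] = 6

[col 0] pivot 4
  R1 -= 2*R0 → (0, 1, 8)  (L[1][0] := 2)
  R2 -= 3*R0 → (0, 2, 6)  (L[2][0] := 3)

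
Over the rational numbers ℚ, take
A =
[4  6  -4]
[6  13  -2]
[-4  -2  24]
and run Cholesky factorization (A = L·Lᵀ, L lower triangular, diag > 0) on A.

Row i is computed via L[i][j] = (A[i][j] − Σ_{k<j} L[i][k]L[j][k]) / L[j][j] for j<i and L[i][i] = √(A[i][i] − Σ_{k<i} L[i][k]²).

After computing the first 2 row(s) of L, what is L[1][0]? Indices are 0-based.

L[1][0] = 3

Step 1: L[0][0] = √(4) = 2.
  L[1][0] = (6) / L[0][0] = 3.
Step 2: L[1][1] = √(4) = 2.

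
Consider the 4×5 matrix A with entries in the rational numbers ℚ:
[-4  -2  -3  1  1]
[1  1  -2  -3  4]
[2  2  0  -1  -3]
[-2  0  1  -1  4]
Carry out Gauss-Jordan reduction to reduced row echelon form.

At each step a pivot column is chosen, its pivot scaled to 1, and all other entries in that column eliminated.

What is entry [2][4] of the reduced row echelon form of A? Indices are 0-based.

pivot(0,0)=-4: scale R0 → (1, 1/2, 3/4, -1/4, -1/4)
  clear (1,0): R1 −= (1)R0 → (0, 1/2, -11/4, -11/4, 17/4)
  clear (2,0): R2 −= (2)R0 → (0, 1, -3/2, -1/2, -5/2)
  clear (3,0): R3 −= (-2)R0 → (0, 1, 5/2, -3/2, 7/2)
pivot(1,1)=1/2: scale R1 → (0, 1, -11/2, -11/2, 17/2)
  clear (0,1): R0 −= (1/2)R1 → (1, 0, 7/2, 5/2, -9/2)
  clear (2,1): R2 −= (1)R1 → (0, 0, 4, 5, -11)
  clear (3,1): R3 −= (1)R1 → (0, 0, 8, 4, -5)
pivot(2,2)=4: scale R2 → (0, 0, 1, 5/4, -11/4)
  clear (0,2): R0 −= (7/2)R2 → (1, 0, 0, -15/8, 41/8)
  clear (1,2): R1 −= (-11/2)R2 → (0, 1, 0, 11/8, -53/8)
  clear (3,2): R3 −= (8)R2 → (0, 0, 0, -6, 17)
pivot(3,3)=-6: scale R3 → (0, 0, 0, 1, -17/6)
  clear (0,3): R0 −= (-15/8)R3 → (1, 0, 0, 0, -3/16)
  clear (1,3): R1 −= (11/8)R3 → (0, 1, 0, 0, -131/48)
  clear (2,3): R2 −= (5/4)R3 → (0, 0, 1, 0, 19/24)

M[2][4] = 19/24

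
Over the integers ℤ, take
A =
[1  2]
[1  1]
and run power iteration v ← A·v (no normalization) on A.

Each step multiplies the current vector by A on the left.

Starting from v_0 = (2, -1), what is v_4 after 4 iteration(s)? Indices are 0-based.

v_0 = (2, -1).
v_1 = A·v_0 = (0, 1).
v_2 = A·v_1 = (2, 1).
v_3 = A·v_2 = (4, 3).
v_4 = A·v_3 = (10, 7).

v_4 = (10, 7)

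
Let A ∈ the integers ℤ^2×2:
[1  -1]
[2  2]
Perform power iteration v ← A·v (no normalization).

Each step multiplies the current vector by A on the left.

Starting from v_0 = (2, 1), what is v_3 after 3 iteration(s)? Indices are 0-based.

v_0 = (2, 1).
v_1 = A·v_0 = (1, 6).
v_2 = A·v_1 = (-5, 14).
v_3 = A·v_2 = (-19, 18).

v_3 = (-19, 18)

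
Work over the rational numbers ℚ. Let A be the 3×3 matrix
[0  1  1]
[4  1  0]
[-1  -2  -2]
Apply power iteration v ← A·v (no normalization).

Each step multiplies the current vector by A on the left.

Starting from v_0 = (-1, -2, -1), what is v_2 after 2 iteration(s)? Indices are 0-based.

v_0 = (-1, -2, -1).
v_1 = A·v_0 = (-3, -6, 7).
v_2 = A·v_1 = (1, -18, 1).

v_2 = (1, -18, 1)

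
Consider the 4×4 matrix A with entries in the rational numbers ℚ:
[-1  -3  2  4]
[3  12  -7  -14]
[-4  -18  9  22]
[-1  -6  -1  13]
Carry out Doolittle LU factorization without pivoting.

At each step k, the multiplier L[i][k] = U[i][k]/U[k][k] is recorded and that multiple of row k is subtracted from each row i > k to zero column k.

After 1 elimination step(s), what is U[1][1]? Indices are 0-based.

U[1][1] = 3

[col 0] pivot -1
  R1 -= -3*R0 → (0, 3, -1, -2)  (L[1][0] := -3)
  R2 -= 4*R0 → (0, -6, 1, 6)  (L[2][0] := 4)
  R3 -= 1*R0 → (0, -3, -3, 9)  (L[3][0] := 1)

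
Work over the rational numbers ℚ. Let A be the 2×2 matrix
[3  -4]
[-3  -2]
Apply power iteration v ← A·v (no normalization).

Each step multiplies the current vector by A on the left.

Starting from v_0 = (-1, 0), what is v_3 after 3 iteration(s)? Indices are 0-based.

v_3 = (-75, 57)

v_0 = (-1, 0).
v_1 = A·v_0 = (-3, 3).
v_2 = A·v_1 = (-21, 3).
v_3 = A·v_2 = (-75, 57).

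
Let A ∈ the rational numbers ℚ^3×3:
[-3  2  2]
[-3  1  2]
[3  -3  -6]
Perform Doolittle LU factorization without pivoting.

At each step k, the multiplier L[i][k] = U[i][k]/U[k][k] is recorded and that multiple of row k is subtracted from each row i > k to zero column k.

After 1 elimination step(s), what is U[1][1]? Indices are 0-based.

U[1][1] = -1

[col 0] pivot -3
  R1 -= 1*R0 → (0, -1, 0)  (L[1][0] := 1)
  R2 -= -1*R0 → (0, -1, -4)  (L[2][0] := -1)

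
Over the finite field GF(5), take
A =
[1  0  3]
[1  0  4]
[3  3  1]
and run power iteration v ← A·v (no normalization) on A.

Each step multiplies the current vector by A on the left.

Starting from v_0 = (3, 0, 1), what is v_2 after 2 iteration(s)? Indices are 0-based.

v_2 = (1, 1, 4)

v_0 = (3, 0, 1).
v_1 = A·v_0 = (1, 2, 0).
v_2 = A·v_1 = (1, 1, 4).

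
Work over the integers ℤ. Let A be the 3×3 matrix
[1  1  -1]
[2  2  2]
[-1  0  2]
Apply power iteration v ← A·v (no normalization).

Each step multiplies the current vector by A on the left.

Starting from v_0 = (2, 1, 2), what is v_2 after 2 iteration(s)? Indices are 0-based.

v_2 = (9, 26, 3)

v_0 = (2, 1, 2).
v_1 = A·v_0 = (1, 10, 2).
v_2 = A·v_1 = (9, 26, 3).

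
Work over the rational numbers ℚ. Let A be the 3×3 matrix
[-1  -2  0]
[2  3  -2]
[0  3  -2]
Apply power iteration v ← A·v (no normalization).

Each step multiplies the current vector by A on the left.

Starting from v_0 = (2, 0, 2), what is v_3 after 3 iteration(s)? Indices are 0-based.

v_0 = (2, 0, 2).
v_1 = A·v_0 = (-2, 0, -4).
v_2 = A·v_1 = (2, 4, 8).
v_3 = A·v_2 = (-10, 0, -4).

v_3 = (-10, 0, -4)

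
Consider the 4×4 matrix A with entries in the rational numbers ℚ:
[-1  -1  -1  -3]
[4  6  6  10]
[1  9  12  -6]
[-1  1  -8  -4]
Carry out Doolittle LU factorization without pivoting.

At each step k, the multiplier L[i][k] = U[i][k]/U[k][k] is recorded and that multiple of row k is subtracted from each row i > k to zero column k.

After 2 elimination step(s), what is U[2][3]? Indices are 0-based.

[col 0] pivot -1
  R1 -= -4*R0 → (0, 2, 2, -2)  (L[1][0] := -4)
  R2 -= -1*R0 → (0, 8, 11, -9)  (L[2][0] := -1)
  R3 -= 1*R0 → (0, 2, -7, -1)  (L[3][0] := 1)
[col 1] pivot 2
  R2 -= 4*R1 → (0, 0, 3, -1)  (L[2][1] := 4)
  R3 -= 1*R1 → (0, 0, -9, 1)  (L[3][1] := 1)

U[2][3] = -1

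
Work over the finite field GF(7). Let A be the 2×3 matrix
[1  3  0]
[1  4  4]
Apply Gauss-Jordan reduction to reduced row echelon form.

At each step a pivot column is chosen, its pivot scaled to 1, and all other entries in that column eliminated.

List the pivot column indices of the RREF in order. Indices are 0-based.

pivot columns: 0, 1

[1] R0 /= 1  ⇒  (1, 3, 0)
     R1 -= 1·R0  ⇒  (0, 1, 4)
[2] R1 /= 1  ⇒  (0, 1, 4)
     R0 -= 3·R1  ⇒  (1, 0, 2)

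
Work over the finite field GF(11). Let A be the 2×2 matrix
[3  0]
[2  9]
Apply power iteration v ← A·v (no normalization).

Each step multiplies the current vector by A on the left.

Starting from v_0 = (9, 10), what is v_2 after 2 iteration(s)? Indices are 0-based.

v_2 = (4, 3)

v_0 = (9, 10).
v_1 = A·v_0 = (5, 9).
v_2 = A·v_1 = (4, 3).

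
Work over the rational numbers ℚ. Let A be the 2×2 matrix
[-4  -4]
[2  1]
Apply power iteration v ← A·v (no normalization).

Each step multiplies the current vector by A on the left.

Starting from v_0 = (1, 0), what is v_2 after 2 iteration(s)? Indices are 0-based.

v_2 = (8, -6)

v_0 = (1, 0).
v_1 = A·v_0 = (-4, 2).
v_2 = A·v_1 = (8, -6).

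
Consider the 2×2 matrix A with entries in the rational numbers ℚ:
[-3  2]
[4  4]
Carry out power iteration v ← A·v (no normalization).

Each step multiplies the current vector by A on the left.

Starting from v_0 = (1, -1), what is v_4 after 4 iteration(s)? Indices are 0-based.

v_4 = (215, -420)

v_0 = (1, -1).
v_1 = A·v_0 = (-5, 0).
v_2 = A·v_1 = (15, -20).
v_3 = A·v_2 = (-85, -20).
v_4 = A·v_3 = (215, -420).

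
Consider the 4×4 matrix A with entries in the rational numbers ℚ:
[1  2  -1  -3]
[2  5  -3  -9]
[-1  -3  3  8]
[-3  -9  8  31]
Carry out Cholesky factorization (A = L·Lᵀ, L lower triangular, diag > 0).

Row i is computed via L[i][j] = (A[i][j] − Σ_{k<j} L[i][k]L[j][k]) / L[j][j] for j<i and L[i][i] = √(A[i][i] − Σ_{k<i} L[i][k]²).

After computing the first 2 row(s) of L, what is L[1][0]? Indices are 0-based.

Step 1: L[0][0] = √(1) = 1.
  L[1][0] = (2) / L[0][0] = 2.
Step 2: L[1][1] = √(1) = 1.

L[1][0] = 2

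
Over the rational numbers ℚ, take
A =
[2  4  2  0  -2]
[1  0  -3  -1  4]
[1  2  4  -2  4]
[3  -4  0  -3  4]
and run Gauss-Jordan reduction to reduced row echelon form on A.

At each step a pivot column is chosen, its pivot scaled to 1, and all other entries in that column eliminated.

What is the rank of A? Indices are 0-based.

rank = 4

step 1: normalize row 0 (÷2) = (1, 2, 1, 0, -1)
  row 1: subtract 1×row0 = (0, -2, -4, -1, 5)
  row 2: subtract 1×row0 = (0, 0, 3, -2, 5)
  row 3: subtract 3×row0 = (0, -10, -3, -3, 7)
step 2: normalize row 1 (÷-2) = (0, 1, 2, 1/2, -5/2)
  row 0: subtract 2×row1 = (1, 0, -3, -1, 4)
  row 3: subtract -10×row1 = (0, 0, 17, 2, -18)
step 3: normalize row 2 (÷3) = (0, 0, 1, -2/3, 5/3)
  row 0: subtract -3×row2 = (1, 0, 0, -3, 9)
  row 1: subtract 2×row2 = (0, 1, 0, 11/6, -35/6)
  row 3: subtract 17×row2 = (0, 0, 0, 40/3, -139/3)
step 4: normalize row 3 (÷40/3) = (0, 0, 0, 1, -139/40)
  row 0: subtract -3×row3 = (1, 0, 0, 0, -57/40)
  row 1: subtract 11/6×row3 = (0, 1, 0, 0, 43/80)
  row 2: subtract -2/3×row3 = (0, 0, 1, 0, -13/20)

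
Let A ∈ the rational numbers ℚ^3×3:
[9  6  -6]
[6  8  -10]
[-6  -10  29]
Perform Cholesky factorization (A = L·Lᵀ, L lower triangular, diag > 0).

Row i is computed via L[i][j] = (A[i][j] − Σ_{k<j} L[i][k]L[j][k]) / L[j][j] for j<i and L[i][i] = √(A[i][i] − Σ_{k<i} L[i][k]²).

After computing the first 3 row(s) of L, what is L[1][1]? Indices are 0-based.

L[1][1] = 2

Step 1: L[0][0] = √(9) = 3.
  L[1][0] = (6) / L[0][0] = 2.
Step 2: L[1][1] = √(4) = 2.
  L[2][0] = (-6) / L[0][0] = -2.
  L[2][1] = (-6) / L[1][1] = -3.
Step 3: L[2][2] = √(16) = 4.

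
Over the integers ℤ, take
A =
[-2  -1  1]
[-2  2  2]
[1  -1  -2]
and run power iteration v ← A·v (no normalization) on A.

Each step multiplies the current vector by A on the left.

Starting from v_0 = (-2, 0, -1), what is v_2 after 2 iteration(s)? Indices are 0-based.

v_0 = (-2, 0, -1).
v_1 = A·v_0 = (3, 2, 0).
v_2 = A·v_1 = (-8, -2, 1).

v_2 = (-8, -2, 1)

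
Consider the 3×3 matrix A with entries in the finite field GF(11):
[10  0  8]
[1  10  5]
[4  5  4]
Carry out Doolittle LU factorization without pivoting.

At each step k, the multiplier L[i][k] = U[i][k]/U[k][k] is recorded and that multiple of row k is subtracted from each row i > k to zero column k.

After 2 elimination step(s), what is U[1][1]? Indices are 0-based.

[col 0] pivot 10
  R1 -= 10*R0 → (0, 10, 2)  (L[1][0] := 10)
  R2 -= 7*R0 → (0, 5, 3)  (L[2][0] := 7)
[col 1] pivot 10
  R2 -= 6*R1 → (0, 0, 2)  (L[2][1] := 6)

U[1][1] = 10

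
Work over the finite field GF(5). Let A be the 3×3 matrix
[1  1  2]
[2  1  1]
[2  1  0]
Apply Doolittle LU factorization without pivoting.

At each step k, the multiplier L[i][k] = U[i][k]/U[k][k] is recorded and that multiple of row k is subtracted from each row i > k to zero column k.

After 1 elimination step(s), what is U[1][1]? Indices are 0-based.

k=0: U[0][0]=1
  eliminate (1,0): mult=2, new row 1: (0, 4, 2); set L[1][0]=2
  eliminate (2,0): mult=2, new row 2: (0, 4, 1); set L[2][0]=2

U[1][1] = 4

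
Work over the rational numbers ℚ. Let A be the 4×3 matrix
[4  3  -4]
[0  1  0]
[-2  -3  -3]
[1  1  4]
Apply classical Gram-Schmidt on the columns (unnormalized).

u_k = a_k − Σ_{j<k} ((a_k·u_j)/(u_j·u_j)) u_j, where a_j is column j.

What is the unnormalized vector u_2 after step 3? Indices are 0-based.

Step 1: u_0 = a_0 = (4, 0, -2, 1).
Step 2: u_1 = a_1 − (19/21)·u_0 = (-13/21, 1, -25/21, 2/21).
Step 3: u_2 = a_2 − (-2/7)·u_0 − (135/59)·u_1 = (-85/59, -135/59, -50/59, 240/59).

u_2 = (-85/59, -135/59, -50/59, 240/59)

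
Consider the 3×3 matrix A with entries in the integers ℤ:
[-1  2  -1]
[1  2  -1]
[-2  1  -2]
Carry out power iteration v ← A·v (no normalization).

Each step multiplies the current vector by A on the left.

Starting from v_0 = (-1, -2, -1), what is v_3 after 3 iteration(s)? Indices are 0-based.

v_3 = (-12, -28, 12)

v_0 = (-1, -2, -1).
v_1 = A·v_0 = (-2, -4, 2).
v_2 = A·v_1 = (-8, -12, -4).
v_3 = A·v_2 = (-12, -28, 12).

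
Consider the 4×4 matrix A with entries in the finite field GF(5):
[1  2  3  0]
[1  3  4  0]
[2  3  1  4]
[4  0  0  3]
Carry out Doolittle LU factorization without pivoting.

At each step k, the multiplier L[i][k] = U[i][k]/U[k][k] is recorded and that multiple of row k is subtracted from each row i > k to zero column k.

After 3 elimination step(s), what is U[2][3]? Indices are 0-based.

U[2][3] = 4

k=0: U[0][0]=1
  eliminate (1,0): mult=1, new row 1: (0, 1, 1, 0); set L[1][0]=1
  eliminate (2,0): mult=2, new row 2: (0, 4, 0, 4); set L[2][0]=2
  eliminate (3,0): mult=4, new row 3: (0, 2, 3, 3); set L[3][0]=4
k=1: U[1][1]=1
  eliminate (2,1): mult=4, new row 2: (0, 0, 1, 4); set L[2][1]=4
  eliminate (3,1): mult=2, new row 3: (0, 0, 1, 3); set L[3][1]=2
k=2: U[2][2]=1
  eliminate (3,2): mult=1, new row 3: (0, 0, 0, 4); set L[3][2]=1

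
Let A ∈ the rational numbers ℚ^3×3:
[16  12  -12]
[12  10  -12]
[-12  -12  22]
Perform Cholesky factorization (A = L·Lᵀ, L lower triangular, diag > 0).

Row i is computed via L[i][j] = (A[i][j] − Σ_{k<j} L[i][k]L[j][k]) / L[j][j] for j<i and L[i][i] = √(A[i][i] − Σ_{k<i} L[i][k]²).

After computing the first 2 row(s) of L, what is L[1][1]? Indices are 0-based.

Step 1: L[0][0] = √(16) = 4.
  L[1][0] = (12) / L[0][0] = 3.
Step 2: L[1][1] = √(1) = 1.

L[1][1] = 1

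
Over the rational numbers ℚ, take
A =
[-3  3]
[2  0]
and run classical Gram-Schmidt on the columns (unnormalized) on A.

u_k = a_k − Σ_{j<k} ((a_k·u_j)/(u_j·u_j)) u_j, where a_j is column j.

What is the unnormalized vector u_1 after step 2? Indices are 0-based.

Step 1: u_0 = a_0 = (-3, 2).
Step 2: u_1 = a_1 − (-9/13)·u_0 = (12/13, 18/13).

u_1 = (12/13, 18/13)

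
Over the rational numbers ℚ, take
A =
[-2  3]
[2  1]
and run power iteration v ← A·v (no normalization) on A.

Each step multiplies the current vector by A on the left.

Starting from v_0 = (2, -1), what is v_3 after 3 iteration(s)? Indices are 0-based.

v_3 = (-79, 35)

v_0 = (2, -1).
v_1 = A·v_0 = (-7, 3).
v_2 = A·v_1 = (23, -11).
v_3 = A·v_2 = (-79, 35).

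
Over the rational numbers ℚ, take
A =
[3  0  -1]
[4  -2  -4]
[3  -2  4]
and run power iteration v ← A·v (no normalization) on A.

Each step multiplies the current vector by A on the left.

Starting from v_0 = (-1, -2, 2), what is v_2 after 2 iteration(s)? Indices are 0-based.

v_0 = (-1, -2, 2).
v_1 = A·v_0 = (-5, -8, 9).
v_2 = A·v_1 = (-24, -40, 37).

v_2 = (-24, -40, 37)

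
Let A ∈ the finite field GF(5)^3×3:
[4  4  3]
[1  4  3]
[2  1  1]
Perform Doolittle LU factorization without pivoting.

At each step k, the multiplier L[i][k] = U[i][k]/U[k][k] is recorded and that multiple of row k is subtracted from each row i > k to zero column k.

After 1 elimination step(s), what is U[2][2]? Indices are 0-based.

Step 1: pivot at (0,0) is 4.
  row1 ← row1 − (4)·row0  ⇒  L[1][0]=4, U row1=(0, 3, 1)
  row2 ← row2 − (3)·row0  ⇒  L[2][0]=3, U row2=(0, 4, 2)

U[2][2] = 2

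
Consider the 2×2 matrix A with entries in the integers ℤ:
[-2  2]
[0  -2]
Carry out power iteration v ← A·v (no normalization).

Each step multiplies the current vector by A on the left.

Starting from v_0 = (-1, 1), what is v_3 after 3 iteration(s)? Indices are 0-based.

v_3 = (32, -8)

v_0 = (-1, 1).
v_1 = A·v_0 = (4, -2).
v_2 = A·v_1 = (-12, 4).
v_3 = A·v_2 = (32, -8).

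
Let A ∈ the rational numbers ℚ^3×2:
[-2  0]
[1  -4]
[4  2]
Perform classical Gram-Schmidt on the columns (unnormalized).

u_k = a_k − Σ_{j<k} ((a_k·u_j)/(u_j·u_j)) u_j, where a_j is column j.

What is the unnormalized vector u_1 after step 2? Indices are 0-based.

u_1 = (8/21, -88/21, 26/21)

Step 1: u_0 = a_0 = (-2, 1, 4).
Step 2: u_1 = a_1 − (4/21)·u_0 = (8/21, -88/21, 26/21).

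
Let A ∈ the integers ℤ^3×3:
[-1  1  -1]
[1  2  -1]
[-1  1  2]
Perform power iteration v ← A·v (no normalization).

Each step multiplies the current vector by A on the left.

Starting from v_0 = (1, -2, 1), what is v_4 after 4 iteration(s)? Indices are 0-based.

v_0 = (1, -2, 1).
v_1 = A·v_0 = (-4, -4, -1).
v_2 = A·v_1 = (1, -11, -2).
v_3 = A·v_2 = (-10, -19, -16).
v_4 = A·v_3 = (7, -32, -41).

v_4 = (7, -32, -41)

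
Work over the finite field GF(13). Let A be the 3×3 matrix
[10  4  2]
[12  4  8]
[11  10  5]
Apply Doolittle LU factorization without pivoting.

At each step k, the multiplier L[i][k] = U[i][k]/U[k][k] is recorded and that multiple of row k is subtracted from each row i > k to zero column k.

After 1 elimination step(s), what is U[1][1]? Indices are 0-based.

Step 1: pivot at (0,0) is 10.
  row1 ← row1 − (9)·row0  ⇒  L[1][0]=9, U row1=(0, 7, 3)
  row2 ← row2 − (5)·row0  ⇒  L[2][0]=5, U row2=(0, 3, 8)

U[1][1] = 7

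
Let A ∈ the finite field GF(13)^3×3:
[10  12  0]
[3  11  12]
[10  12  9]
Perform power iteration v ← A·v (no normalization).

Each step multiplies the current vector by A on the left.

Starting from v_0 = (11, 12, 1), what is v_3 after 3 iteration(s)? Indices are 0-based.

v_3 = (7, 2, 2)

v_0 = (11, 12, 1).
v_1 = A·v_0 = (7, 8, 3).
v_2 = A·v_1 = (10, 2, 11).
v_3 = A·v_2 = (7, 2, 2).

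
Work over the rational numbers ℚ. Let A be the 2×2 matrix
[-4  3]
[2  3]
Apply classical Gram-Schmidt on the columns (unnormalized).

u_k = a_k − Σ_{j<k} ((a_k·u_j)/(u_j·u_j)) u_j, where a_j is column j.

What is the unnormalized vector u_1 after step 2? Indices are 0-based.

u_1 = (9/5, 18/5)

Step 1: u_0 = a_0 = (-4, 2).
Step 2: u_1 = a_1 − (-3/10)·u_0 = (9/5, 18/5).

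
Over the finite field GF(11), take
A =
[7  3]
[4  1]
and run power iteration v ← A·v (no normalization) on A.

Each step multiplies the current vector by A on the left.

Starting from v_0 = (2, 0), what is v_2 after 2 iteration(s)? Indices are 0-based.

v_2 = (1, 9)

v_0 = (2, 0).
v_1 = A·v_0 = (3, 8).
v_2 = A·v_1 = (1, 9).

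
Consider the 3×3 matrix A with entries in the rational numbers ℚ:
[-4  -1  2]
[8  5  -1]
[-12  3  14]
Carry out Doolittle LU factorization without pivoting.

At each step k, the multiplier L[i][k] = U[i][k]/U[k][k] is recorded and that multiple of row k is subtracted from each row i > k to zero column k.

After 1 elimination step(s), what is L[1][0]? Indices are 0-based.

L[1][0] = -2

[col 0] pivot -4
  R1 -= -2*R0 → (0, 3, 3)  (L[1][0] := -2)
  R2 -= 3*R0 → (0, 6, 8)  (L[2][0] := 3)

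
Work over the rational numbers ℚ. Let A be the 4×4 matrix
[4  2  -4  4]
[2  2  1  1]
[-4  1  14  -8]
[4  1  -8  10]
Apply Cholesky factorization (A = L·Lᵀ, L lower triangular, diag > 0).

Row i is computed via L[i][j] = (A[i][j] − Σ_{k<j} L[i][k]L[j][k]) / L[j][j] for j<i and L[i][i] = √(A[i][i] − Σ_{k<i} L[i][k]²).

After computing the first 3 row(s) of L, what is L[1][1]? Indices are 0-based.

Step 1: L[0][0] = √(4) = 2.
  L[1][0] = (2) / L[0][0] = 1.
Step 2: L[1][1] = √(1) = 1.
  L[2][0] = (-4) / L[0][0] = -2.
  L[2][1] = (3) / L[1][1] = 3.
Step 3: L[2][2] = √(1) = 1.

L[1][1] = 1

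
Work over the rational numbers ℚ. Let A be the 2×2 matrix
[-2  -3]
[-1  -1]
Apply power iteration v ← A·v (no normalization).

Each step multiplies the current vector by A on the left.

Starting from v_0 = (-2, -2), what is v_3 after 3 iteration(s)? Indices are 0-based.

v_0 = (-2, -2).
v_1 = A·v_0 = (10, 4).
v_2 = A·v_1 = (-32, -14).
v_3 = A·v_2 = (106, 46).

v_3 = (106, 46)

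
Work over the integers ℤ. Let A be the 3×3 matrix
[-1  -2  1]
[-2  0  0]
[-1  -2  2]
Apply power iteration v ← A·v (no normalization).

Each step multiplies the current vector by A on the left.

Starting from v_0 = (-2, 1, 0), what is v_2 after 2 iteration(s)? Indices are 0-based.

v_0 = (-2, 1, 0).
v_1 = A·v_0 = (0, 4, 0).
v_2 = A·v_1 = (-8, 0, -8).

v_2 = (-8, 0, -8)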